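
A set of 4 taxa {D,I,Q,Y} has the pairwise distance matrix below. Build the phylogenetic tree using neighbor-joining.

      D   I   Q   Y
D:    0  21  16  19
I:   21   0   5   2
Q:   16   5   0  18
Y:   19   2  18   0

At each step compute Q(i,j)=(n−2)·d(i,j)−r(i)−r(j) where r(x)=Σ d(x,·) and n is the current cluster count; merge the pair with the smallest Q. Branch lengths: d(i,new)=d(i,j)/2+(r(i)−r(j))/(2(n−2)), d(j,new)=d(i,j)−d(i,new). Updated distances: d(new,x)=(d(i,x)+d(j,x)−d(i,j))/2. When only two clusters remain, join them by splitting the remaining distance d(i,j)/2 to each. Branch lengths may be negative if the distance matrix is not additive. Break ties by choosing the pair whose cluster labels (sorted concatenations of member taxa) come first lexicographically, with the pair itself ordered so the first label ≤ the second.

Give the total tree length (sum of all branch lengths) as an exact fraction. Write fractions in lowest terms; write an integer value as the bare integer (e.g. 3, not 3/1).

99/4

step 1: merge (D,Q) at d=16, Q=-63; branch lengths D→49/4, Q→15/4; new cluster DQ
  updated: d(DQ,I)=5, d(DQ,Y)=21/2
step 2: merge (DQ,I) at d=5, Q=-35/2; branch lengths DQ→27/4, I→-7/4; new cluster DIQ
  updated: d(DIQ,Y)=15/4
step 3: merge (DIQ,Y) at d=15/4; branch lengths DIQ→15/8, Y→15/8; new cluster DIQY
final tree: (((D:49/4,Q:15/4):27/4,I:-7/4):15/8,Y:15/8)
total length: 99/4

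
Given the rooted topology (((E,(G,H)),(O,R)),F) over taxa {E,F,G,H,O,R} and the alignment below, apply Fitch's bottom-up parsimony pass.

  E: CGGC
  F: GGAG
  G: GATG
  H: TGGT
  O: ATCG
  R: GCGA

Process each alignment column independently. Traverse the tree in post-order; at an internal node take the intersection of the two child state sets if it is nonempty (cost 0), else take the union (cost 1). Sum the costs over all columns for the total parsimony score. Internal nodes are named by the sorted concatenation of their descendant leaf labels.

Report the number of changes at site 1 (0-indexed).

GH@0: {G} ∪ {T} = {G,T} (union, +1)
EGH@0: {C} ∪ {G,T} = {C,G,T} (union, +1)
OR@0: {A} ∪ {G} = {A,G} (union, +1)
EGHOR@0: {C,G,T} ∩ {A,G} = {G} (intersection, +0)
EFGHOR@0: {G} ∩ {G} = {G} (intersection, +0)
GH@1: {A} ∪ {G} = {A,G} (union, +1)
EGH@1: {G} ∩ {A,G} = {G} (intersection, +0)
OR@1: {T} ∪ {C} = {C,T} (union, +1)
EGHOR@1: {G} ∪ {C,T} = {C,G,T} (union, +1)
EFGHOR@1: {C,G,T} ∩ {G} = {G} (intersection, +0)
GH@2: {T} ∪ {G} = {G,T} (union, +1)
EGH@2: {G} ∩ {G,T} = {G} (intersection, +0)
OR@2: {C} ∪ {G} = {C,G} (union, +1)
EGHOR@2: {G} ∩ {C,G} = {G} (intersection, +0)
EFGHOR@2: {G} ∪ {A} = {A,G} (union, +1)
GH@3: {G} ∪ {T} = {G,T} (union, +1)
EGH@3: {C} ∪ {G,T} = {C,G,T} (union, +1)
OR@3: {G} ∪ {A} = {A,G} (union, +1)
EGHOR@3: {C,G,T} ∩ {A,G} = {G} (intersection, +0)
EFGHOR@3: {G} ∩ {G} = {G} (intersection, +0)
per-site changes: [3, 3, 3, 3]; total = 12

3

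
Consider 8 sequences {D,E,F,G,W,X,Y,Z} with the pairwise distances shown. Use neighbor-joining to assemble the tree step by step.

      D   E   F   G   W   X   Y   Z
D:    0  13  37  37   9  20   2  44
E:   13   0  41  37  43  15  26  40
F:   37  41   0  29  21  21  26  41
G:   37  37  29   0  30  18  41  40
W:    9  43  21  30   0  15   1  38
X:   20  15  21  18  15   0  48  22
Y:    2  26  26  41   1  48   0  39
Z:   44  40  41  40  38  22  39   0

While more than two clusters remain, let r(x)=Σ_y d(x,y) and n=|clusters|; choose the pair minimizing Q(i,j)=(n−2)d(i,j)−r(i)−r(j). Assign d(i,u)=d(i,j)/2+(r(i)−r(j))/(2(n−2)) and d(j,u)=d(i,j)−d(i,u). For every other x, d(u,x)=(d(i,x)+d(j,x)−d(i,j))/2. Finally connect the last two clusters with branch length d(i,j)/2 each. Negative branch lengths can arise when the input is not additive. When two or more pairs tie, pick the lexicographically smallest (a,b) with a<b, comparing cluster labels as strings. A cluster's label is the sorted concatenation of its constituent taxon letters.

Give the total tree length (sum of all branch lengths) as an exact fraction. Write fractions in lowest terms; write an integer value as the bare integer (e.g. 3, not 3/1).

1423/16

step 1: merge (W,Y) at d=1, Q=-334; branch lengths W→-5/3, Y→8/3; new cluster WY
  updated: d(D,WY)=5, d(E,WY)=34, d(F,WY)=23, d(G,WY)=35, d(WY,X)=31, d(WY,Z)=38
step 2: merge (D,WY) at d=5, Q=-297; branch lengths D→3/2, WY→7/2; new cluster DWY
  updated: d(DWY,E)=21, d(DWY,F)=55/2, d(DWY,G)=67/2, d(DWY,X)=23, d(DWY,Z)=77/2
step 3: merge (DWY,E) at d=21, Q=-427/2; branch lengths DWY→147/16, E→189/16; new cluster DEWY
  updated: d(DEWY,F)=95/4, d(DEWY,G)=99/4, d(DEWY,X)=17/2, d(DEWY,Z)=115/4
step 4: merge (F,G) at d=29, Q=-279/2; branch lengths F→15, G→14; new cluster FG
  updated: d(DEWY,FG)=39/4, d(FG,X)=5, d(FG,Z)=26
step 5: merge (DEWY,FG) at d=39/4, Q=-273/4; branch lengths DEWY→103/16, FG→53/16; new cluster DEFGWY
  updated: d(DEFGWY,X)=15/8, d(DEFGWY,Z)=45/2
step 6: merge (DEFGWY,X) at d=15/8, Q=-371/8; branch lengths DEFGWY→19/16, X→11/16; new cluster DEFGWXY
  updated: d(DEFGWXY,Z)=341/16
step 7: merge (DEFGWXY,Z) at d=341/16; branch lengths DEFGWXY→341/32, Z→341/32; new cluster DEFGWXYZ
final tree: (((((D:3/2,(W:-5/3,Y:8/3):7/2):147/16,E:189/16):103/16,(F:15,G:14):53/16):19/16,X:11/16):341/32,Z:341/32)
total length: 1423/16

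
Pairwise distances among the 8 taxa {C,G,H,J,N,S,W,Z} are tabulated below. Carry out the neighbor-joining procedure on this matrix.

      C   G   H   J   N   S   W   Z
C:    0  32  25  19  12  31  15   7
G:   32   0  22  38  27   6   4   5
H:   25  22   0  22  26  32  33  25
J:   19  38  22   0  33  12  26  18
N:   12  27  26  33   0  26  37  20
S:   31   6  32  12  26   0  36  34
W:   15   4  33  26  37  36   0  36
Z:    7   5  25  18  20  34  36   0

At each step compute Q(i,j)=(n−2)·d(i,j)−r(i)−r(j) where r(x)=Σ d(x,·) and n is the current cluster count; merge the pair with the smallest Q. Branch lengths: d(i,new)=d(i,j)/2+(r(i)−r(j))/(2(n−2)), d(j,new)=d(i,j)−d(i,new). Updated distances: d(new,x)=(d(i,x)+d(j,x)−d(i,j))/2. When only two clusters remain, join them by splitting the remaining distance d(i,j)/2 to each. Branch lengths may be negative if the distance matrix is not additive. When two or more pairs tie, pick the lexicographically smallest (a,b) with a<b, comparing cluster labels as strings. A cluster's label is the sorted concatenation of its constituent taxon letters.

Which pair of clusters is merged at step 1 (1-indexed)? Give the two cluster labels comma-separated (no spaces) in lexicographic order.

1. join G+W (d=4, Q=-297) ⇒ GW; edges |G|=-29/12, |W|=77/12
  updated: d(C,GW)=43/2, d(GW,H)=51/2, d(GW,J)=30, d(GW,N)=30, d(GW,S)=19, d(GW,Z)=37/2
2. join J+S (d=12, Q=-228) ⇒ JS; edges |J|=4, |S|=8
  updated: d(C,JS)=19, d(GW,JS)=37/2, d(H,JS)=21, d(JS,N)=47/2, d(JS,Z)=20
3. join C+N (d=12, Q=-148) ⇒ CN; edges |C|=21/8, |N|=75/8
  updated: d(CN,GW)=79/4, d(CN,H)=39/2, d(CN,JS)=61/4, d(CN,Z)=15/2
4. join CN+Z (d=15/2, Q=-221/2) ⇒ CNZ; edges |CN|=9/4, |Z|=21/4
  updated: d(CNZ,GW)=123/8, d(CNZ,H)=37/2, d(CNZ,JS)=111/8
5. join CNZ+GW (d=123/8, Q=-611/8) ⇒ CGNWZ; edges |CNZ|=153/32, |GW|=339/32
  updated: d(CGNWZ,H)=229/16, d(CGNWZ,JS)=17/2
6. join CGNWZ+H (d=229/16, Q=-701/16) ⇒ CGHNWZ; edges |CGNWZ|=29/32, |H|=429/32
  updated: d(CGHNWZ,JS)=243/32
7. join CGHNWZ+JS (d=243/32) ⇒ CGHJNSWZ; edges |CGHNWZ|=243/64, |JS|=243/64
final tree: (((((C:21/8,N:75/8):9/4,Z:21/4):153/32,(G:-29/12,W:77/12):339/32):29/32,H:429/32):243/64,(J:4,S:8):243/64)
total length: 2329/32

G,W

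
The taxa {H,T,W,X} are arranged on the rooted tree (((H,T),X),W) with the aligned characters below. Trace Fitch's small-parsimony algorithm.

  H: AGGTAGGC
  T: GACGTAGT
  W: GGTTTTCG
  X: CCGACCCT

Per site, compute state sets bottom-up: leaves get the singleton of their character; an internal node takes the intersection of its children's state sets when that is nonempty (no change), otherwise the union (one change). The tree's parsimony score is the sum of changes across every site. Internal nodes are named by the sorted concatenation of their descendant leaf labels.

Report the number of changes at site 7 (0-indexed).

2

[col 0] HT: children H:{A}, T:{G} ∪→ {A,G}; cost 1
[col 0] HTX: children HT:{A,G}, X:{C} ∪→ {A,C,G}; cost 1
[col 0] HTWX: children HTX:{A,C,G}, W:{G} ∩→ {G}; cost 0
[col 1] HT: children H:{G}, T:{A} ∪→ {A,G}; cost 1
[col 1] HTX: children HT:{A,G}, X:{C} ∪→ {A,C,G}; cost 1
[col 1] HTWX: children HTX:{A,C,G}, W:{G} ∩→ {G}; cost 0
[col 2] HT: children H:{G}, T:{C} ∪→ {C,G}; cost 1
[col 2] HTX: children HT:{C,G}, X:{G} ∩→ {G}; cost 0
[col 2] HTWX: children HTX:{G}, W:{T} ∪→ {G,T}; cost 1
[col 3] HT: children H:{T}, T:{G} ∪→ {G,T}; cost 1
[col 3] HTX: children HT:{G,T}, X:{A} ∪→ {A,G,T}; cost 1
[col 3] HTWX: children HTX:{A,G,T}, W:{T} ∩→ {T}; cost 0
[col 4] HT: children H:{A}, T:{T} ∪→ {A,T}; cost 1
[col 4] HTX: children HT:{A,T}, X:{C} ∪→ {A,C,T}; cost 1
[col 4] HTWX: children HTX:{A,C,T}, W:{T} ∩→ {T}; cost 0
[col 5] HT: children H:{G}, T:{A} ∪→ {A,G}; cost 1
[col 5] HTX: children HT:{A,G}, X:{C} ∪→ {A,C,G}; cost 1
[col 5] HTWX: children HTX:{A,C,G}, W:{T} ∪→ {A,C,G,T}; cost 1
[col 6] HT: children H:{G}, T:{G} ∩→ {G}; cost 0
[col 6] HTX: children HT:{G}, X:{C} ∪→ {C,G}; cost 1
[col 6] HTWX: children HTX:{C,G}, W:{C} ∩→ {C}; cost 0
[col 7] HT: children H:{C}, T:{T} ∪→ {C,T}; cost 1
[col 7] HTX: children HT:{C,T}, X:{T} ∩→ {T}; cost 0
[col 7] HTWX: children HTX:{T}, W:{G} ∪→ {G,T}; cost 1
per-site changes: [2, 2, 2, 2, 2, 3, 1, 2]; total = 16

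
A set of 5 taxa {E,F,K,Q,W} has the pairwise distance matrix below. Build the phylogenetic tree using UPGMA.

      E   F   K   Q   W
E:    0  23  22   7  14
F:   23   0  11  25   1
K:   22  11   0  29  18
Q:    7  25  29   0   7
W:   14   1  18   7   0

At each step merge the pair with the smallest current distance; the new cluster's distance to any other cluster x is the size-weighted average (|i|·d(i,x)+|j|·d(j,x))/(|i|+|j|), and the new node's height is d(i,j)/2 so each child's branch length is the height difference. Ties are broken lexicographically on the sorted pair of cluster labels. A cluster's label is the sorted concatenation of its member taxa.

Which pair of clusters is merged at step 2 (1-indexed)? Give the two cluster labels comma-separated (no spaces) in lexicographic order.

E,Q

iteration 1: select F,W (d=1); attach at lengths (1/2, 1/2); label the merged cluster FW
  updated: d(E,FW)=37/2, d(FW,K)=29/2, d(FW,Q)=16
iteration 2: select E,Q (d=7); attach at lengths (7/2, 7/2); label the merged cluster EQ
  updated: d(EQ,FW)=69/4, d(EQ,K)=51/2
iteration 3: select FW,K (d=29/2); attach at lengths (27/4, 29/4); label the merged cluster FKW
  updated: d(EQ,FKW)=20
iteration 4: select EQ,FKW (d=20); attach at lengths (13/2, 11/4); label the merged cluster EFKQW
final tree: ((E:7/2,Q:7/2):13/2,((F:1/2,W:1/2):27/4,K:29/4):11/4)
total length: 125/4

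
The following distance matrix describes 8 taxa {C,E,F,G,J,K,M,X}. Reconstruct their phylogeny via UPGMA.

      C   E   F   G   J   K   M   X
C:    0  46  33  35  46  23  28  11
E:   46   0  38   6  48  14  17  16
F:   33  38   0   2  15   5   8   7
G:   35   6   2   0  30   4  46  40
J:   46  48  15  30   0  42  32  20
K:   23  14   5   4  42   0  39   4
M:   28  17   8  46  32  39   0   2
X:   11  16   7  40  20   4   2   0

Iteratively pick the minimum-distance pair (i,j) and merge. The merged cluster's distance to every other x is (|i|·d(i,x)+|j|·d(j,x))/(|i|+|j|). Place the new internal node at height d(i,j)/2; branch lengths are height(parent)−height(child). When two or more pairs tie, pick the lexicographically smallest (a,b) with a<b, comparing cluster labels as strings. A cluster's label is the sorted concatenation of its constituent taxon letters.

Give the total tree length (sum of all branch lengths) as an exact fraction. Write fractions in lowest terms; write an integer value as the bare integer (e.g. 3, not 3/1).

9031/126

step 1: merge (F,G) at d=2; branch lengths F→1, G→1; new cluster FG
  updated: d(C,FG)=34, d(E,FG)=22, d(FG,J)=45/2, d(FG,K)=9/2, d(FG,M)=27, d(FG,X)=47/2
step 2: merge (M,X) at d=2; branch lengths M→1, X→1; new cluster MX
  updated: d(C,MX)=39/2, d(E,MX)=33/2, d(FG,MX)=101/4, d(J,MX)=26, d(K,MX)=43/2
step 3: merge (FG,K) at d=9/2; branch lengths FG→5/4, K→9/4; new cluster FGK
  updated: d(C,FGK)=91/3, d(E,FGK)=58/3, d(FGK,J)=29, d(FGK,MX)=24
step 4: merge (E,MX) at d=33/2; branch lengths E→33/4, MX→29/4; new cluster EMX
  updated: d(C,EMX)=85/3, d(EMX,FGK)=202/9, d(EMX,J)=100/3
step 5: merge (EMX,FGK) at d=202/9; branch lengths EMX→107/36, FGK→323/36; new cluster EFGKMX
  updated: d(C,EFGKMX)=88/3, d(EFGKMX,J)=187/6
step 6: merge (C,EFGKMX) at d=88/3; branch lengths C→44/3, EFGKMX→31/9; new cluster CEFGKMX
  updated: d(CEFGKMX,J)=233/7
step 7: merge (CEFGKMX,J) at d=233/7; branch lengths CEFGKMX→83/42, J→233/14; new cluster CEFGJKMX
final tree: ((C:44/3,((E:33/4,(M:1,X:1):29/4):107/36,((F:1,G:1):5/4,K:9/4):323/36):31/9):83/42,J:233/14)
total length: 9031/126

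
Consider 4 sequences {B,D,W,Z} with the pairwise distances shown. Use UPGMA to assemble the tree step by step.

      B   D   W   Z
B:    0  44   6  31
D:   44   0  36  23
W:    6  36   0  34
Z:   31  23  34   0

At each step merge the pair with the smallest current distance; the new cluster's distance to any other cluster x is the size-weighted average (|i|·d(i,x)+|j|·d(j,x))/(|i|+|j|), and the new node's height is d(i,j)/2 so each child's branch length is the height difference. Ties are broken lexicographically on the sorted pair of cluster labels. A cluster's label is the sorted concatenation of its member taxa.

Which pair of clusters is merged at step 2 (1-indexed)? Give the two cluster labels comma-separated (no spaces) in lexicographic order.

D,Z

1. join B+W (d=6) ⇒ BW; edges |B|=3, |W|=3
  updated: d(BW,D)=40, d(BW,Z)=65/2
2. join D+Z (d=23) ⇒ DZ; edges |D|=23/2, |Z|=23/2
  updated: d(BW,DZ)=145/4
3. join BW+DZ (d=145/4) ⇒ BDWZ; edges |BW|=121/8, |DZ|=53/8
final tree: ((B:3,W:3):121/8,(D:23/2,Z:23/2):53/8)
total length: 203/4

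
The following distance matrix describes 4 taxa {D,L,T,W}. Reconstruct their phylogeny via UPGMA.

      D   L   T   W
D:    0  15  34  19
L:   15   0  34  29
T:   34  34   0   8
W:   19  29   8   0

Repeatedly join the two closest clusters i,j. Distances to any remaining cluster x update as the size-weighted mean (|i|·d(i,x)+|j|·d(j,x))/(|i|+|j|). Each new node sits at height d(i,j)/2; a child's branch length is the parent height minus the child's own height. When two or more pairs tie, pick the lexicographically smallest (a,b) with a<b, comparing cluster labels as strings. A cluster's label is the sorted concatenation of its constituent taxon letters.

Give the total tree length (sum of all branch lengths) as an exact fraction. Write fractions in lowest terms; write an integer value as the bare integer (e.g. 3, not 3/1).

iteration 1: select T,W (d=8); attach at lengths (4, 4); label the merged cluster TW
  updated: d(D,TW)=53/2, d(L,TW)=63/2
iteration 2: select D,L (d=15); attach at lengths (15/2, 15/2); label the merged cluster DL
  updated: d(DL,TW)=29
iteration 3: select DL,TW (d=29); attach at lengths (7, 21/2); label the merged cluster DLTW
final tree: ((D:15/2,L:15/2):7,(T:4,W:4):21/2)
total length: 81/2

81/2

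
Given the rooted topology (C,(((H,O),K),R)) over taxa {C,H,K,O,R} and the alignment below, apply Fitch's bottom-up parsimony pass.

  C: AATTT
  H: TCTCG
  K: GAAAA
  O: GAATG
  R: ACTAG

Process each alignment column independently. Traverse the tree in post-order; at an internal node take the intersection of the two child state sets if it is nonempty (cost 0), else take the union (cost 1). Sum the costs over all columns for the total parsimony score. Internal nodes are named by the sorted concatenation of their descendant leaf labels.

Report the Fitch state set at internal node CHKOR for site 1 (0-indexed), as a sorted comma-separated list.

[col 0] HO: children H:{T}, O:{G} ∪→ {G,T}; cost 1
[col 0] HKO: children HO:{G,T}, K:{G} ∩→ {G}; cost 0
[col 0] HKOR: children HKO:{G}, R:{A} ∪→ {A,G}; cost 1
[col 0] CHKOR: children C:{A}, HKOR:{A,G} ∩→ {A}; cost 0
[col 1] HO: children H:{C}, O:{A} ∪→ {A,C}; cost 1
[col 1] HKO: children HO:{A,C}, K:{A} ∩→ {A}; cost 0
[col 1] HKOR: children HKO:{A}, R:{C} ∪→ {A,C}; cost 1
[col 1] CHKOR: children C:{A}, HKOR:{A,C} ∩→ {A}; cost 0
[col 2] HO: children H:{T}, O:{A} ∪→ {A,T}; cost 1
[col 2] HKO: children HO:{A,T}, K:{A} ∩→ {A}; cost 0
[col 2] HKOR: children HKO:{A}, R:{T} ∪→ {A,T}; cost 1
[col 2] CHKOR: children C:{T}, HKOR:{A,T} ∩→ {T}; cost 0
[col 3] HO: children H:{C}, O:{T} ∪→ {C,T}; cost 1
[col 3] HKO: children HO:{C,T}, K:{A} ∪→ {A,C,T}; cost 1
[col 3] HKOR: children HKO:{A,C,T}, R:{A} ∩→ {A}; cost 0
[col 3] CHKOR: children C:{T}, HKOR:{A} ∪→ {A,T}; cost 1
[col 4] HO: children H:{G}, O:{G} ∩→ {G}; cost 0
[col 4] HKO: children HO:{G}, K:{A} ∪→ {A,G}; cost 1
[col 4] HKOR: children HKO:{A,G}, R:{G} ∩→ {G}; cost 0
[col 4] CHKOR: children C:{T}, HKOR:{G} ∪→ {G,T}; cost 1
per-site changes: [2, 2, 2, 3, 2]; total = 11

A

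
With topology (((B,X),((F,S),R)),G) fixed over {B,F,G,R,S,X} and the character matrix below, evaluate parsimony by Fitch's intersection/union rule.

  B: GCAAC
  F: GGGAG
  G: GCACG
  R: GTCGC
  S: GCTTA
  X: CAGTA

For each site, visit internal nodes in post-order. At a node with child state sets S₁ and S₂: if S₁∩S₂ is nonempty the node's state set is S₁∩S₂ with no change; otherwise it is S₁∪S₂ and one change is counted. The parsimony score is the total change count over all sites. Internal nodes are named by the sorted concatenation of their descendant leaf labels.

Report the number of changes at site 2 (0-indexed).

[col 0] BX: children B:{G}, X:{C} ∪→ {C,G}; cost 1
[col 0] FS: children F:{G}, S:{G} ∩→ {G}; cost 0
[col 0] FRS: children FS:{G}, R:{G} ∩→ {G}; cost 0
[col 0] BFRSX: children BX:{C,G}, FRS:{G} ∩→ {G}; cost 0
[col 0] BFGRSX: children BFRSX:{G}, G:{G} ∩→ {G}; cost 0
[col 1] BX: children B:{C}, X:{A} ∪→ {A,C}; cost 1
[col 1] FS: children F:{G}, S:{C} ∪→ {C,G}; cost 1
[col 1] FRS: children FS:{C,G}, R:{T} ∪→ {C,G,T}; cost 1
[col 1] BFRSX: children BX:{A,C}, FRS:{C,G,T} ∩→ {C}; cost 0
[col 1] BFGRSX: children BFRSX:{C}, G:{C} ∩→ {C}; cost 0
[col 2] BX: children B:{A}, X:{G} ∪→ {A,G}; cost 1
[col 2] FS: children F:{G}, S:{T} ∪→ {G,T}; cost 1
[col 2] FRS: children FS:{G,T}, R:{C} ∪→ {C,G,T}; cost 1
[col 2] BFRSX: children BX:{A,G}, FRS:{C,G,T} ∩→ {G}; cost 0
[col 2] BFGRSX: children BFRSX:{G}, G:{A} ∪→ {A,G}; cost 1
[col 3] BX: children B:{A}, X:{T} ∪→ {A,T}; cost 1
[col 3] FS: children F:{A}, S:{T} ∪→ {A,T}; cost 1
[col 3] FRS: children FS:{A,T}, R:{G} ∪→ {A,G,T}; cost 1
[col 3] BFRSX: children BX:{A,T}, FRS:{A,G,T} ∩→ {A,T}; cost 0
[col 3] BFGRSX: children BFRSX:{A,T}, G:{C} ∪→ {A,C,T}; cost 1
[col 4] BX: children B:{C}, X:{A} ∪→ {A,C}; cost 1
[col 4] FS: children F:{G}, S:{A} ∪→ {A,G}; cost 1
[col 4] FRS: children FS:{A,G}, R:{C} ∪→ {A,C,G}; cost 1
[col 4] BFRSX: children BX:{A,C}, FRS:{A,C,G} ∩→ {A,C}; cost 0
[col 4] BFGRSX: children BFRSX:{A,C}, G:{G} ∪→ {A,C,G}; cost 1
per-site changes: [1, 3, 4, 4, 4]; total = 16

4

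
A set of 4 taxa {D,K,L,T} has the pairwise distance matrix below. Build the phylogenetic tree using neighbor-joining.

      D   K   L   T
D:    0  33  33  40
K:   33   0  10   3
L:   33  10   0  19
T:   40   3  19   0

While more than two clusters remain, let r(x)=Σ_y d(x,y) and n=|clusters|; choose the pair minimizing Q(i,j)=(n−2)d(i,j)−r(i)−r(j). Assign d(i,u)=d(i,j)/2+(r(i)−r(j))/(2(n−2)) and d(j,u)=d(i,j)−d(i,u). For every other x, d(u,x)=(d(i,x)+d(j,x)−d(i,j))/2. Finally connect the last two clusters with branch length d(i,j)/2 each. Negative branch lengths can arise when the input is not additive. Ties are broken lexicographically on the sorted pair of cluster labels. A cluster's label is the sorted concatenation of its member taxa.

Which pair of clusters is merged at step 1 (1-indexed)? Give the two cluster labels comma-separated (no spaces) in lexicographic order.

D,L

1. join D+L (d=33, Q=-102) ⇒ DL; edges |D|=55/2, |L|=11/2
  updated: d(DL,K)=5, d(DL,T)=13
2. join DL+K (d=5, Q=-21) ⇒ DKL; edges |DL|=15/2, |K|=-5/2
  updated: d(DKL,T)=11/2
3. join DKL+T (d=11/2) ⇒ DKLT; edges |DKL|=11/4, |T|=11/4
final tree: (((D:55/2,L:11/2):15/2,K:-5/2):11/4,T:11/4)
total length: 87/2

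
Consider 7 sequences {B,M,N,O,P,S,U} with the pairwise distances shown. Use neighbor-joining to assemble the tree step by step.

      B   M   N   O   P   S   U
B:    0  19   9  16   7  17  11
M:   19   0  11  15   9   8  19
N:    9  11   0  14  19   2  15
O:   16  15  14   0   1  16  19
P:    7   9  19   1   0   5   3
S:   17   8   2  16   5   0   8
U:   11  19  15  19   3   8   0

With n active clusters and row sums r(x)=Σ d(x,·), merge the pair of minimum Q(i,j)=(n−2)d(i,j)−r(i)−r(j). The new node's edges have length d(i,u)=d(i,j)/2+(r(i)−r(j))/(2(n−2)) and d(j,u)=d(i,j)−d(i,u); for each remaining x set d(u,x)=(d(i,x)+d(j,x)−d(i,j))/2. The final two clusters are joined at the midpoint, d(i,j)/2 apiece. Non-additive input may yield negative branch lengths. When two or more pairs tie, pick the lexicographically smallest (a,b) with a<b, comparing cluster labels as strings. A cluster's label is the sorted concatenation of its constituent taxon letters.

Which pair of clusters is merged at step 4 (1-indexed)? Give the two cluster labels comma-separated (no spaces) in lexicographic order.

1. join O+P (d=1, Q=-120) ⇒ OP; edges |O|=21/5, |P|=-16/5
  updated: d(B,OP)=11, d(M,OP)=23/2, d(N,OP)=16, d(OP,S)=10, d(OP,U)=21/2
2. join N+S (d=2, Q=-90) ⇒ NS; edges |N|=2, |S|=0
  updated: d(B,NS)=12, d(M,NS)=17/2, d(NS,OP)=12, d(NS,U)=21/2
3. join M+NS (d=17/2, Q=-151/2) ⇒ MNS; edges |M|=27/4, |NS|=7/4
  updated: d(B,MNS)=45/4, d(MNS,OP)=15/2, d(MNS,U)=21/2
4. join B+U (d=11, Q=-173/4) ⇒ BU; edges |B|=93/16, |U|=83/16
  updated: d(BU,MNS)=43/8, d(BU,OP)=21/4
5. join BU+MNS (d=43/8, Q=-145/8) ⇒ BMNSU; edges |BU|=25/16, |MNS|=61/16
  updated: d(BMNSU,OP)=59/16
6. join BMNSU+OP (d=59/16) ⇒ BMNOPSU; edges |BMNSU|=59/32, |OP|=59/32
final tree: (((B:93/16,U:83/16):25/16,(M:27/4,(N:2,S:0):7/4):61/16):59/32,(O:21/5,P:-16/5):59/32)
total length: 505/16

B,U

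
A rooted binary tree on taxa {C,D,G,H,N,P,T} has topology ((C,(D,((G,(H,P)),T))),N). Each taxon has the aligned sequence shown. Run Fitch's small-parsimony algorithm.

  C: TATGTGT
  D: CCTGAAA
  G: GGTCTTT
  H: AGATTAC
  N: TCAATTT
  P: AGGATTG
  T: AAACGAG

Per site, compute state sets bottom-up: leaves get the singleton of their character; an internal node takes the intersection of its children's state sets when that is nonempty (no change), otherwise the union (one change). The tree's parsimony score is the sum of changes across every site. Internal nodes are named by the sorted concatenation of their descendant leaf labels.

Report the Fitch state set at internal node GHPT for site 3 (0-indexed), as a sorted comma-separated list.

C

HP@0: {A} ∩ {A} = {A} (intersection, +0)
GHP@0: {G} ∪ {A} = {A,G} (union, +1)
GHPT@0: {A,G} ∩ {A} = {A} (intersection, +0)
DGHPT@0: {C} ∪ {A} = {A,C} (union, +1)
CDGHPT@0: {T} ∪ {A,C} = {A,C,T} (union, +1)
CDGHNPT@0: {A,C,T} ∩ {T} = {T} (intersection, +0)
HP@1: {G} ∩ {G} = {G} (intersection, +0)
GHP@1: {G} ∩ {G} = {G} (intersection, +0)
GHPT@1: {G} ∪ {A} = {A,G} (union, +1)
DGHPT@1: {C} ∪ {A,G} = {A,C,G} (union, +1)
CDGHPT@1: {A} ∩ {A,C,G} = {A} (intersection, +0)
CDGHNPT@1: {A} ∪ {C} = {A,C} (union, +1)
HP@2: {A} ∪ {G} = {A,G} (union, +1)
GHP@2: {T} ∪ {A,G} = {A,G,T} (union, +1)
GHPT@2: {A,G,T} ∩ {A} = {A} (intersection, +0)
DGHPT@2: {T} ∪ {A} = {A,T} (union, +1)
CDGHPT@2: {T} ∩ {A,T} = {T} (intersection, +0)
CDGHNPT@2: {T} ∪ {A} = {A,T} (union, +1)
HP@3: {T} ∪ {A} = {A,T} (union, +1)
GHP@3: {C} ∪ {A,T} = {A,C,T} (union, +1)
GHPT@3: {A,C,T} ∩ {C} = {C} (intersection, +0)
DGHPT@3: {G} ∪ {C} = {C,G} (union, +1)
CDGHPT@3: {G} ∩ {C,G} = {G} (intersection, +0)
CDGHNPT@3: {G} ∪ {A} = {A,G} (union, +1)
HP@4: {T} ∩ {T} = {T} (intersection, +0)
GHP@4: {T} ∩ {T} = {T} (intersection, +0)
GHPT@4: {T} ∪ {G} = {G,T} (union, +1)
DGHPT@4: {A} ∪ {G,T} = {A,G,T} (union, +1)
CDGHPT@4: {T} ∩ {A,G,T} = {T} (intersection, +0)
CDGHNPT@4: {T} ∩ {T} = {T} (intersection, +0)
HP@5: {A} ∪ {T} = {A,T} (union, +1)
GHP@5: {T} ∩ {A,T} = {T} (intersection, +0)
GHPT@5: {T} ∪ {A} = {A,T} (union, +1)
DGHPT@5: {A} ∩ {A,T} = {A} (intersection, +0)
CDGHPT@5: {G} ∪ {A} = {A,G} (union, +1)
CDGHNPT@5: {A,G} ∪ {T} = {A,G,T} (union, +1)
HP@6: {C} ∪ {G} = {C,G} (union, +1)
GHP@6: {T} ∪ {C,G} = {C,G,T} (union, +1)
GHPT@6: {C,G,T} ∩ {G} = {G} (intersection, +0)
DGHPT@6: {A} ∪ {G} = {A,G} (union, +1)
CDGHPT@6: {T} ∪ {A,G} = {A,G,T} (union, +1)
CDGHNPT@6: {A,G,T} ∩ {T} = {T} (intersection, +0)
per-site changes: [3, 3, 4, 4, 2, 4, 4]; total = 24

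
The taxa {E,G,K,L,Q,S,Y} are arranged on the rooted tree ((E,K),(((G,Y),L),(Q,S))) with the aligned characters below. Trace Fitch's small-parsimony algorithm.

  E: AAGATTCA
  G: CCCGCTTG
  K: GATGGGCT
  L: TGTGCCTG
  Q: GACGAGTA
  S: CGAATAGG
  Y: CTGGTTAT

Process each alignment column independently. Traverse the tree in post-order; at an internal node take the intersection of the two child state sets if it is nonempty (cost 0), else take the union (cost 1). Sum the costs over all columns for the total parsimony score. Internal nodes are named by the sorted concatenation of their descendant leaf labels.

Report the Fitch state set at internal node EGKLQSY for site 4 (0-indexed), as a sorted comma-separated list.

T

[col 0] EK: children E:{A}, K:{G} ∪→ {A,G}; cost 1
[col 0] GY: children G:{C}, Y:{C} ∩→ {C}; cost 0
[col 0] GLY: children GY:{C}, L:{T} ∪→ {C,T}; cost 1
[col 0] QS: children Q:{G}, S:{C} ∪→ {C,G}; cost 1
[col 0] GLQSY: children GLY:{C,T}, QS:{C,G} ∩→ {C}; cost 0
[col 0] EGKLQSY: children EK:{A,G}, GLQSY:{C} ∪→ {A,C,G}; cost 1
[col 1] EK: children E:{A}, K:{A} ∩→ {A}; cost 0
[col 1] GY: children G:{C}, Y:{T} ∪→ {C,T}; cost 1
[col 1] GLY: children GY:{C,T}, L:{G} ∪→ {C,G,T}; cost 1
[col 1] QS: children Q:{A}, S:{G} ∪→ {A,G}; cost 1
[col 1] GLQSY: children GLY:{C,G,T}, QS:{A,G} ∩→ {G}; cost 0
[col 1] EGKLQSY: children EK:{A}, GLQSY:{G} ∪→ {A,G}; cost 1
[col 2] EK: children E:{G}, K:{T} ∪→ {G,T}; cost 1
[col 2] GY: children G:{C}, Y:{G} ∪→ {C,G}; cost 1
[col 2] GLY: children GY:{C,G}, L:{T} ∪→ {C,G,T}; cost 1
[col 2] QS: children Q:{C}, S:{A} ∪→ {A,C}; cost 1
[col 2] GLQSY: children GLY:{C,G,T}, QS:{A,C} ∩→ {C}; cost 0
[col 2] EGKLQSY: children EK:{G,T}, GLQSY:{C} ∪→ {C,G,T}; cost 1
[col 3] EK: children E:{A}, K:{G} ∪→ {A,G}; cost 1
[col 3] GY: children G:{G}, Y:{G} ∩→ {G}; cost 0
[col 3] GLY: children GY:{G}, L:{G} ∩→ {G}; cost 0
[col 3] QS: children Q:{G}, S:{A} ∪→ {A,G}; cost 1
[col 3] GLQSY: children GLY:{G}, QS:{A,G} ∩→ {G}; cost 0
[col 3] EGKLQSY: children EK:{A,G}, GLQSY:{G} ∩→ {G}; cost 0
[col 4] EK: children E:{T}, K:{G} ∪→ {G,T}; cost 1
[col 4] GY: children G:{C}, Y:{T} ∪→ {C,T}; cost 1
[col 4] GLY: children GY:{C,T}, L:{C} ∩→ {C}; cost 0
[col 4] QS: children Q:{A}, S:{T} ∪→ {A,T}; cost 1
[col 4] GLQSY: children GLY:{C}, QS:{A,T} ∪→ {A,C,T}; cost 1
[col 4] EGKLQSY: children EK:{G,T}, GLQSY:{A,C,T} ∩→ {T}; cost 0
[col 5] EK: children E:{T}, K:{G} ∪→ {G,T}; cost 1
[col 5] GY: children G:{T}, Y:{T} ∩→ {T}; cost 0
[col 5] GLY: children GY:{T}, L:{C} ∪→ {C,T}; cost 1
[col 5] QS: children Q:{G}, S:{A} ∪→ {A,G}; cost 1
[col 5] GLQSY: children GLY:{C,T}, QS:{A,G} ∪→ {A,C,G,T}; cost 1
[col 5] EGKLQSY: children EK:{G,T}, GLQSY:{A,C,G,T} ∩→ {G,T}; cost 0
[col 6] EK: children E:{C}, K:{C} ∩→ {C}; cost 0
[col 6] GY: children G:{T}, Y:{A} ∪→ {A,T}; cost 1
[col 6] GLY: children GY:{A,T}, L:{T} ∩→ {T}; cost 0
[col 6] QS: children Q:{T}, S:{G} ∪→ {G,T}; cost 1
[col 6] GLQSY: children GLY:{T}, QS:{G,T} ∩→ {T}; cost 0
[col 6] EGKLQSY: children EK:{C}, GLQSY:{T} ∪→ {C,T}; cost 1
[col 7] EK: children E:{A}, K:{T} ∪→ {A,T}; cost 1
[col 7] GY: children G:{G}, Y:{T} ∪→ {G,T}; cost 1
[col 7] GLY: children GY:{G,T}, L:{G} ∩→ {G}; cost 0
[col 7] QS: children Q:{A}, S:{G} ∪→ {A,G}; cost 1
[col 7] GLQSY: children GLY:{G}, QS:{A,G} ∩→ {G}; cost 0
[col 7] EGKLQSY: children EK:{A,T}, GLQSY:{G} ∪→ {A,G,T}; cost 1
per-site changes: [4, 4, 5, 2, 4, 4, 3, 4]; total = 30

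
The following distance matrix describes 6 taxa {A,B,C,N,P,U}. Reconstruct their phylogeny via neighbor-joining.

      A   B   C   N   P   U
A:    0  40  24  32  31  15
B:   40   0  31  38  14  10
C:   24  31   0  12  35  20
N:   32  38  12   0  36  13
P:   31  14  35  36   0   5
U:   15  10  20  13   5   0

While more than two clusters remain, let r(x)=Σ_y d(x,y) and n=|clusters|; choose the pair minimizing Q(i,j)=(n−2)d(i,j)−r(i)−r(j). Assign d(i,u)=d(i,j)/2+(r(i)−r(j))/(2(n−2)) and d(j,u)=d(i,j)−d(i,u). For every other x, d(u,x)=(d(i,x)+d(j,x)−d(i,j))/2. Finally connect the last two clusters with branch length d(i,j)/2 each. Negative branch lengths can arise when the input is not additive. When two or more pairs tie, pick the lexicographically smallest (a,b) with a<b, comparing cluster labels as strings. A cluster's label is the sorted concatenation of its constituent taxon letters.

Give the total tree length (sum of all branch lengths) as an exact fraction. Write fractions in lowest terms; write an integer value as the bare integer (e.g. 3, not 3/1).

225/4

step 1: merge (C,N) at d=12, Q=-205; branch lengths C→39/8, N→57/8; new cluster CN
  updated: d(A,CN)=22, d(B,CN)=57/2, d(CN,P)=59/2, d(CN,U)=21/2
step 2: merge (A,CN) at d=22, Q=-265/2; branch lengths A→167/12, CN→97/12; new cluster ACN
  updated: d(ACN,B)=93/4, d(ACN,P)=77/4, d(ACN,U)=7/4
step 3: merge (ACN,U) at d=7/4, Q=-115/2; branch lengths ACN→31/4, U→-6; new cluster ACNU
  updated: d(ACNU,B)=63/4, d(ACNU,P)=45/4
step 4: merge (ACNU,B) at d=63/4, Q=-41; branch lengths ACNU→13/2, B→37/4; new cluster ABCNU
  updated: d(ABCNU,P)=19/4
step 5: merge (ABCNU,P) at d=19/4; branch lengths ABCNU→19/8, P→19/8; new cluster ABCNPU
final tree: ((((A:167/12,(C:39/8,N:57/8):97/12):31/4,U:-6):13/2,B:37/4):19/8,P:19/8)
total length: 225/4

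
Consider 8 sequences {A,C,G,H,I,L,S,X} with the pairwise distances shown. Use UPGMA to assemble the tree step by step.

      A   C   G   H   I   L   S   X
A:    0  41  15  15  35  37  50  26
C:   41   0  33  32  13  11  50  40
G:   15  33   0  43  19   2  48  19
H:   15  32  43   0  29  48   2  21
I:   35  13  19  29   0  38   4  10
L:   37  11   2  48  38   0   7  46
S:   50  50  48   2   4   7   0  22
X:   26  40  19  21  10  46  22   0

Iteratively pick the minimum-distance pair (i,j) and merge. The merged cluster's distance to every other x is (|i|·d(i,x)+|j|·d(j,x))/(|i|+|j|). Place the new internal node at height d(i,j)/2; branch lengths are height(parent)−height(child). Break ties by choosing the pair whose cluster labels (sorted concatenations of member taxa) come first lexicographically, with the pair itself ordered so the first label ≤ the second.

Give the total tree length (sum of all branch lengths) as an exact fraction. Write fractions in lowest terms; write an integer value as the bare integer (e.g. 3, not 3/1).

1217/16

1. join G+L (d=2) ⇒ GL; edges |G|=1, |L|=1
  updated: d(A,GL)=26, d(C,GL)=22, d(GL,H)=91/2, d(GL,I)=57/2, d(GL,S)=55/2, d(GL,X)=65/2
2. join H+S (d=2) ⇒ HS; edges |H|=1, |S|=1
  updated: d(A,HS)=65/2, d(C,HS)=41, d(GL,HS)=73/2, d(HS,I)=33/2, d(HS,X)=43/2
3. join I+X (d=10) ⇒ IX; edges |I|=5, |X|=5
  updated: d(A,IX)=61/2, d(C,IX)=53/2, d(GL,IX)=61/2, d(HS,IX)=19
4. join HS+IX (d=19) ⇒ HISX; edges |HS|=17/2, |IX|=9/2
  updated: d(A,HISX)=63/2, d(C,HISX)=135/4, d(GL,HISX)=67/2
5. join C+GL (d=22) ⇒ CGL; edges |C|=11, |GL|=10
  updated: d(A,CGL)=31, d(CGL,HISX)=403/12
6. join A+CGL (d=31) ⇒ ACGL; edges |A|=31/2, |CGL|=9/2
  updated: d(ACGL,HISX)=529/16
7. join ACGL+HISX (d=529/16) ⇒ ACGHILSX; edges |ACGL|=33/32, |HISX|=225/32
final tree: ((A:31/2,(C:11,(G:1,L:1):10):9/2):33/32,((H:1,S:1):17/2,(I:5,X:5):9/2):225/32)
total length: 1217/16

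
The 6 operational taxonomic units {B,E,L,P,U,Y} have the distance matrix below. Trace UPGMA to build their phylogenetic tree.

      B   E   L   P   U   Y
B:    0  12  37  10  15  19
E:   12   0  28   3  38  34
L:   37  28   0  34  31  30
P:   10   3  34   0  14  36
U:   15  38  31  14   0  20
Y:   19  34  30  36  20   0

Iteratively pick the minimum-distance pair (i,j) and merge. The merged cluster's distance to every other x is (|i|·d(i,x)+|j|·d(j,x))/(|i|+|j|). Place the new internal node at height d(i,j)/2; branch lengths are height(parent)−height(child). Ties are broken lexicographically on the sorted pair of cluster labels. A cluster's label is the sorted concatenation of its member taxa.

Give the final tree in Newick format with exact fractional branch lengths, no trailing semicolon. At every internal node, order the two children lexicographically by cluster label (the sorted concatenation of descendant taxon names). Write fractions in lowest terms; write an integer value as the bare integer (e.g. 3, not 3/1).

(((B:11/2,(E:3/2,P:3/2):4):15/2,(U:10,Y:10):3):3,L:16)

iteration 1: select E,P (d=3); attach at lengths (3/2, 3/2); label the merged cluster EP
  updated: d(B,EP)=11, d(EP,L)=31, d(EP,U)=26, d(EP,Y)=35
iteration 2: select B,EP (d=11); attach at lengths (11/2, 4); label the merged cluster BEP
  updated: d(BEP,L)=33, d(BEP,U)=67/3, d(BEP,Y)=89/3
iteration 3: select U,Y (d=20); attach at lengths (10, 10); label the merged cluster UY
  updated: d(BEP,UY)=26, d(L,UY)=61/2
iteration 4: select BEP,UY (d=26); attach at lengths (15/2, 3); label the merged cluster BEPUY
  updated: d(BEPUY,L)=32
iteration 5: select BEPUY,L (d=32); attach at lengths (3, 16); label the merged cluster BELPUY
final tree: (((B:11/2,(E:3/2,P:3/2):4):15/2,(U:10,Y:10):3):3,L:16)
total length: 62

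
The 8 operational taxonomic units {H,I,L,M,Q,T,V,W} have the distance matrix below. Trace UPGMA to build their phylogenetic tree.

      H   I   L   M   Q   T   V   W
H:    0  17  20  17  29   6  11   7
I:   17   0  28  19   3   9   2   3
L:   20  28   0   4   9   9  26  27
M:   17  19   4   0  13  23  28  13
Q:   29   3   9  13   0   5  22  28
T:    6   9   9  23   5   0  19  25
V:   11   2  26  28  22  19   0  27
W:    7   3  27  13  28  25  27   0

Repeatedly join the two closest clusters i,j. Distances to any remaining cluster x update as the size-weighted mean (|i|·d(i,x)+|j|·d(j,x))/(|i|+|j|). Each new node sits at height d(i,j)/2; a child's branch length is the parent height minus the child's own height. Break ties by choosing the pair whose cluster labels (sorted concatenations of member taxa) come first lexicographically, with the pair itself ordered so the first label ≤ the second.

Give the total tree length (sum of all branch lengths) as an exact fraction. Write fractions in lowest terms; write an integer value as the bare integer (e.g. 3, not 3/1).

iteration 1: select I,V (d=2); attach at lengths (1, 1); label the merged cluster IV
  updated: d(H,IV)=14, d(IV,L)=27, d(IV,M)=47/2, d(IV,Q)=25/2, d(IV,T)=14, d(IV,W)=15
iteration 2: select L,M (d=4); attach at lengths (2, 2); label the merged cluster LM
  updated: d(H,LM)=37/2, d(IV,LM)=101/4, d(LM,Q)=11, d(LM,T)=16, d(LM,W)=20
iteration 3: select Q,T (d=5); attach at lengths (5/2, 5/2); label the merged cluster QT
  updated: d(H,QT)=35/2, d(IV,QT)=53/4, d(LM,QT)=27/2, d(QT,W)=53/2
iteration 4: select H,W (d=7); attach at lengths (7/2, 7/2); label the merged cluster HW
  updated: d(HW,IV)=29/2, d(HW,LM)=77/4, d(HW,QT)=22
iteration 5: select IV,QT (d=53/4); attach at lengths (45/8, 33/8); label the merged cluster IQTV
  updated: d(HW,IQTV)=73/4, d(IQTV,LM)=155/8
iteration 6: select HW,IQTV (d=73/4); attach at lengths (45/8, 5/2); label the merged cluster HIQTVW
  updated: d(HIQTVW,LM)=58/3
iteration 7: select HIQTVW,LM (d=58/3); attach at lengths (13/24, 23/3); label the merged cluster HILMQTVW
final tree: (((H:7/2,W:7/2):45/8,((I:1,V:1):45/8,(Q:5/2,T:5/2):33/8):5/2):13/24,(L:2,M:2):23/3)
total length: 529/12

529/12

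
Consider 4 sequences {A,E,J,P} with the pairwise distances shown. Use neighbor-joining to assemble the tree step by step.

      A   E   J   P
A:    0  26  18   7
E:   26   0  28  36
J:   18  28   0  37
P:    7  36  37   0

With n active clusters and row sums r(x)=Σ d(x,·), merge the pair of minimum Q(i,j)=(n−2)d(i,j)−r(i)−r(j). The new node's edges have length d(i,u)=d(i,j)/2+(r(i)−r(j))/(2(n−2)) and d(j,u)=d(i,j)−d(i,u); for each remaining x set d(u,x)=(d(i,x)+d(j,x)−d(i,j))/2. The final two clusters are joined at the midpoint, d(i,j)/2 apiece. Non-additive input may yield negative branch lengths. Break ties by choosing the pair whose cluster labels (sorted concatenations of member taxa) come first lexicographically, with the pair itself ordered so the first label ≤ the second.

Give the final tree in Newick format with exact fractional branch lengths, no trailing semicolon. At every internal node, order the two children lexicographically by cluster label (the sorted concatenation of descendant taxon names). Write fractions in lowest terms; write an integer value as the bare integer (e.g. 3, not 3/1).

(((A:-15/4,P:43/4):47/4,E:63/4):49/8,J:49/8)

1. join A+P (d=7, Q=-117) ⇒ AP; edges |A|=-15/4, |P|=43/4
  updated: d(AP,E)=55/2, d(AP,J)=24
2. join AP+E (d=55/2, Q=-159/2) ⇒ AEP; edges |AP|=47/4, |E|=63/4
  updated: d(AEP,J)=49/4
3. join AEP+J (d=49/4) ⇒ AEJP; edges |AEP|=49/8, |J|=49/8
final tree: (((A:-15/4,P:43/4):47/4,E:63/4):49/8,J:49/8)
total length: 187/4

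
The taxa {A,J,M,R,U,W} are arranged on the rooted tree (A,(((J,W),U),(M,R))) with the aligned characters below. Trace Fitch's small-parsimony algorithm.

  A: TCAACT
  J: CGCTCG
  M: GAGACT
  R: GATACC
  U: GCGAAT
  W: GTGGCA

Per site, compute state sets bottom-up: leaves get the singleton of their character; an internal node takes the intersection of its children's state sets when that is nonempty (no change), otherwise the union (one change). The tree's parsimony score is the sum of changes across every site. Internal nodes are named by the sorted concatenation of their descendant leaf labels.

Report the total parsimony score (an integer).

14

[col 0] JW: children J:{C}, W:{G} ∪→ {C,G}; cost 1
[col 0] JUW: children JW:{C,G}, U:{G} ∩→ {G}; cost 0
[col 0] MR: children M:{G}, R:{G} ∩→ {G}; cost 0
[col 0] JMRUW: children JUW:{G}, MR:{G} ∩→ {G}; cost 0
[col 0] AJMRUW: children A:{T}, JMRUW:{G} ∪→ {G,T}; cost 1
[col 1] JW: children J:{G}, W:{T} ∪→ {G,T}; cost 1
[col 1] JUW: children JW:{G,T}, U:{C} ∪→ {C,G,T}; cost 1
[col 1] MR: children M:{A}, R:{A} ∩→ {A}; cost 0
[col 1] JMRUW: children JUW:{C,G,T}, MR:{A} ∪→ {A,C,G,T}; cost 1
[col 1] AJMRUW: children A:{C}, JMRUW:{A,C,G,T} ∩→ {C}; cost 0
[col 2] JW: children J:{C}, W:{G} ∪→ {C,G}; cost 1
[col 2] JUW: children JW:{C,G}, U:{G} ∩→ {G}; cost 0
[col 2] MR: children M:{G}, R:{T} ∪→ {G,T}; cost 1
[col 2] JMRUW: children JUW:{G}, MR:{G,T} ∩→ {G}; cost 0
[col 2] AJMRUW: children A:{A}, JMRUW:{G} ∪→ {A,G}; cost 1
[col 3] JW: children J:{T}, W:{G} ∪→ {G,T}; cost 1
[col 3] JUW: children JW:{G,T}, U:{A} ∪→ {A,G,T}; cost 1
[col 3] MR: children M:{A}, R:{A} ∩→ {A}; cost 0
[col 3] JMRUW: children JUW:{A,G,T}, MR:{A} ∩→ {A}; cost 0
[col 3] AJMRUW: children A:{A}, JMRUW:{A} ∩→ {A}; cost 0
[col 4] JW: children J:{C}, W:{C} ∩→ {C}; cost 0
[col 4] JUW: children JW:{C}, U:{A} ∪→ {A,C}; cost 1
[col 4] MR: children M:{C}, R:{C} ∩→ {C}; cost 0
[col 4] JMRUW: children JUW:{A,C}, MR:{C} ∩→ {C}; cost 0
[col 4] AJMRUW: children A:{C}, JMRUW:{C} ∩→ {C}; cost 0
[col 5] JW: children J:{G}, W:{A} ∪→ {A,G}; cost 1
[col 5] JUW: children JW:{A,G}, U:{T} ∪→ {A,G,T}; cost 1
[col 5] MR: children M:{T}, R:{C} ∪→ {C,T}; cost 1
[col 5] JMRUW: children JUW:{A,G,T}, MR:{C,T} ∩→ {T}; cost 0
[col 5] AJMRUW: children A:{T}, JMRUW:{T} ∩→ {T}; cost 0
per-site changes: [2, 3, 3, 2, 1, 3]; total = 14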